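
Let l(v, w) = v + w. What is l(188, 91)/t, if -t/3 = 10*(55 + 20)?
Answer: -31/250 ≈ -0.12400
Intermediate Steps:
t = -2250 (t = -30*(55 + 20) = -30*75 = -3*750 = -2250)
l(188, 91)/t = (188 + 91)/(-2250) = 279*(-1/2250) = -31/250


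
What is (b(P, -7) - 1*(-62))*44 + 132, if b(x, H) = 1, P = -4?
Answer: 2904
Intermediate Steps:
(b(P, -7) - 1*(-62))*44 + 132 = (1 - 1*(-62))*44 + 132 = (1 + 62)*44 + 132 = 63*44 + 132 = 2772 + 132 = 2904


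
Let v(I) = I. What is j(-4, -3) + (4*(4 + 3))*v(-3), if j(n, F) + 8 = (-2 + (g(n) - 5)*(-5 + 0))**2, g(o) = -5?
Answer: 2212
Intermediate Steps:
j(n, F) = 2296 (j(n, F) = -8 + (-2 + (-5 - 5)*(-5 + 0))**2 = -8 + (-2 - 10*(-5))**2 = -8 + (-2 + 50)**2 = -8 + 48**2 = -8 + 2304 = 2296)
j(-4, -3) + (4*(4 + 3))*v(-3) = 2296 + (4*(4 + 3))*(-3) = 2296 + (4*7)*(-3) = 2296 + 28*(-3) = 2296 - 84 = 2212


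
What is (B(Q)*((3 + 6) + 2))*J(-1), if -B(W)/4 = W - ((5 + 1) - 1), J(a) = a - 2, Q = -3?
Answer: -1056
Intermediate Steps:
J(a) = -2 + a
B(W) = 20 - 4*W (B(W) = -4*(W - ((5 + 1) - 1)) = -4*(W - (6 - 1)) = -4*(W - 1*5) = -4*(W - 5) = -4*(-5 + W) = 20 - 4*W)
(B(Q)*((3 + 6) + 2))*J(-1) = ((20 - 4*(-3))*((3 + 6) + 2))*(-2 - 1) = ((20 + 12)*(9 + 2))*(-3) = (32*11)*(-3) = 352*(-3) = -1056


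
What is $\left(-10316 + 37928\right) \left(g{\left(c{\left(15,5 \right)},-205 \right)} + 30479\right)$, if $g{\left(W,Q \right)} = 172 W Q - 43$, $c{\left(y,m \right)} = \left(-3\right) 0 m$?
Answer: $840398832$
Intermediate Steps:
$c{\left(y,m \right)} = 0$ ($c{\left(y,m \right)} = 0 m = 0$)
$g{\left(W,Q \right)} = -43 + 172 Q W$ ($g{\left(W,Q \right)} = 172 Q W - 43 = -43 + 172 Q W$)
$\left(-10316 + 37928\right) \left(g{\left(c{\left(15,5 \right)},-205 \right)} + 30479\right) = \left(-10316 + 37928\right) \left(\left(-43 + 172 \left(-205\right) 0\right) + 30479\right) = 27612 \left(\left(-43 + 0\right) + 30479\right) = 27612 \left(-43 + 30479\right) = 27612 \cdot 30436 = 840398832$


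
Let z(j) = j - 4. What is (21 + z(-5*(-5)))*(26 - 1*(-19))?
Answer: 1890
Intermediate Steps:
z(j) = -4 + j
(21 + z(-5*(-5)))*(26 - 1*(-19)) = (21 + (-4 - 5*(-5)))*(26 - 1*(-19)) = (21 + (-4 + 25))*(26 + 19) = (21 + 21)*45 = 42*45 = 1890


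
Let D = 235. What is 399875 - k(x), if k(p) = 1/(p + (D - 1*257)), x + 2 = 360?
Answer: 134357999/336 ≈ 3.9988e+5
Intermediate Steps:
x = 358 (x = -2 + 360 = 358)
k(p) = 1/(-22 + p) (k(p) = 1/(p + (235 - 1*257)) = 1/(p + (235 - 257)) = 1/(p - 22) = 1/(-22 + p))
399875 - k(x) = 399875 - 1/(-22 + 358) = 399875 - 1/336 = 134357999/336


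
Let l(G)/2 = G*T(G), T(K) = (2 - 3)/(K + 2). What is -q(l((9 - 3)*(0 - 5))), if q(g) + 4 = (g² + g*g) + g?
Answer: -149/49 ≈ -3.0408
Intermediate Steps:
T(K) = -1/(2 + K)
l(G) = -2*G/(2 + G) (l(G) = 2*(G*(-1/(2 + G))) = 2*(-G/(2 + G)) = -2*G/(2 + G))
q(g) = -4 + g + 2*g² (q(g) = -4 + ((g² + g*g) + g) = -4 + ((g² + g²) + g) = -4 + (2*g² + g) = -4 + (g + 2*g²) = -4 + g + 2*g²)
-q(l((9 - 3)*(0 - 5))) = -(-4 - 2*(9 - 3)*(0 - 5)/(2 + (9 - 3)*(0 - 5)) + 2*(-2*(9 - 3)*(0 - 5)/(2 + (9 - 3)*(0 - 5)))²) = -(-4 - 2*6*(-5)/(2 + 6*(-5)) + 2*(-2*6*(-5)/(2 + 6*(-5)))²) = -(-4 - 2*(-30)/(2 - 30) + 2*(-2*(-30)/(2 - 30))²) = -(-4 - 2*(-30)/(-28) + 2*(-2*(-30)/(-28))²) = -(-4 - 2*(-30)*(-1/28) + 2*(-2*(-30)*(-1/28))²) = -(-4 - 15/7 + 2*(-15/7)²) = -(-4 - 15/7 + 2*(225/49)) = -(-4 - 15/7 + 450/49) = -1*149/49 = -149/49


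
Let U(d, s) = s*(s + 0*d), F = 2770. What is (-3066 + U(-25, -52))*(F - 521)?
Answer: -814138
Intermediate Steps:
U(d, s) = s**2 (U(d, s) = s*(s + 0) = s*s = s**2)
(-3066 + U(-25, -52))*(F - 521) = (-3066 + (-52)**2)*(2770 - 521) = (-3066 + 2704)*2249 = -362*2249 = -814138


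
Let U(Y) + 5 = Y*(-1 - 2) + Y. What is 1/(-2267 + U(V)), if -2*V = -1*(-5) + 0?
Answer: -1/2267 ≈ -0.00044111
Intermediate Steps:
V = -5/2 (V = -(-1*(-5) + 0)/2 = -(5 + 0)/2 = -1/2*5 = -5/2 ≈ -2.5000)
U(Y) = -5 - 2*Y (U(Y) = -5 + (Y*(-1 - 2) + Y) = -5 + (Y*(-3) + Y) = -5 + (-3*Y + Y) = -5 - 2*Y)
1/(-2267 + U(V)) = 1/(-2267 + (-5 - 2*(-5/2))) = 1/(-2267 + (-5 + 5)) = 1/(-2267 + 0) = 1/(-2267) = -1/2267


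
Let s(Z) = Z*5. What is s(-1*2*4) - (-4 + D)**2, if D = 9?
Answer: -65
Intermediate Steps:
s(Z) = 5*Z
s(-1*2*4) - (-4 + D)**2 = 5*(-1*2*4) - (-4 + 9)**2 = 5*(-2*4) - 1*5**2 = 5*(-8) - 1*25 = -40 - 25 = -65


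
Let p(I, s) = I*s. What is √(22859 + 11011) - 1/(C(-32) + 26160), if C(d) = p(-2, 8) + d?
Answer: -1/26112 + √33870 ≈ 184.04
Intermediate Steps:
C(d) = -16 + d (C(d) = -2*8 + d = -16 + d)
√(22859 + 11011) - 1/(C(-32) + 26160) = √(22859 + 11011) - 1/((-16 - 32) + 26160) = √33870 - 1/(-48 + 26160) = √33870 - 1/26112 = -1/26112 + √33870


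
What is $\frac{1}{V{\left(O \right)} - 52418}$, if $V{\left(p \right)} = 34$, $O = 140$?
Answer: $- \frac{1}{52384} \approx -1.909 \cdot 10^{-5}$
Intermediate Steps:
$\frac{1}{V{\left(O \right)} - 52418} = \frac{1}{34 - 52418} = \frac{1}{-52384} = - \frac{1}{52384}$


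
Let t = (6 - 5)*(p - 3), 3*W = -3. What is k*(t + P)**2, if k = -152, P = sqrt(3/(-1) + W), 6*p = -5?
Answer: -14630/9 + 6992*I/3 ≈ -1625.6 + 2330.7*I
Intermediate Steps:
W = -1 (W = (1/3)*(-3) = -1)
p = -5/6 (p = (1/6)*(-5) = -5/6 ≈ -0.83333)
t = -23/6 (t = (6 - 5)*(-5/6 - 3) = 1*(-23/6) = -23/6 ≈ -3.8333)
P = 2*I (P = sqrt(3/(-1) - 1) = sqrt(3*(-1) - 1) = sqrt(-3 - 1) = sqrt(-4) = 2*I ≈ 2.0*I)
k*(t + P)**2 = -152*(-23/6 + 2*I)**2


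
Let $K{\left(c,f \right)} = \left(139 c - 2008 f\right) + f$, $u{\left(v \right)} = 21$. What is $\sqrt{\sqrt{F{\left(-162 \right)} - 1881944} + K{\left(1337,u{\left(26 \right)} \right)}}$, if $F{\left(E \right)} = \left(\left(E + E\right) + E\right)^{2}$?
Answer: $\sqrt{143696 + 2 i \sqrt{411437}} \approx 379.08 + 1.692 i$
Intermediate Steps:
$F{\left(E \right)} = 9 E^{2}$ ($F{\left(E \right)} = \left(2 E + E\right)^{2} = \left(3 E\right)^{2} = 9 E^{2}$)
$K{\left(c,f \right)} = - 2007 f + 139 c$ ($K{\left(c,f \right)} = \left(- 2008 f + 139 c\right) + f = - 2007 f + 139 c$)
$\sqrt{\sqrt{F{\left(-162 \right)} - 1881944} + K{\left(1337,u{\left(26 \right)} \right)}} = \sqrt{\sqrt{9 \left(-162\right)^{2} - 1881944} + \left(\left(-2007\right) 21 + 139 \cdot 1337\right)} = \sqrt{\sqrt{9 \cdot 26244 - 1881944} + \left(-42147 + 185843\right)} = \sqrt{\sqrt{236196 - 1881944} + 143696} = \sqrt{\sqrt{-1645748} + 143696} = \sqrt{2 i \sqrt{411437} + 143696} = \sqrt{143696 + 2 i \sqrt{411437}}$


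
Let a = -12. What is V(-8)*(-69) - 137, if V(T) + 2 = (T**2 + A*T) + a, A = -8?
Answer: -8003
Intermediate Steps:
V(T) = -14 + T**2 - 8*T (V(T) = -2 + ((T**2 - 8*T) - 12) = -2 + (-12 + T**2 - 8*T) = -14 + T**2 - 8*T)
V(-8)*(-69) - 137 = (-14 + (-8)**2 - 8*(-8))*(-69) - 137 = (-14 + 64 + 64)*(-69) - 137 = 114*(-69) - 137 = -7866 - 137 = -8003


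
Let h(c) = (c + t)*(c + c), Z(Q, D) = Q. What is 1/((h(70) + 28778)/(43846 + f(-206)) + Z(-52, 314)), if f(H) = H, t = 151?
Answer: -21820/1104781 ≈ -0.019751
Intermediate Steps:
h(c) = 2*c*(151 + c) (h(c) = (c + 151)*(c + c) = (151 + c)*(2*c) = 2*c*(151 + c))
1/((h(70) + 28778)/(43846 + f(-206)) + Z(-52, 314)) = 1/((2*70*(151 + 70) + 28778)/(43846 - 206) - 52) = 1/((2*70*221 + 28778)/43640 - 52) = 1/((30940 + 28778)*(1/43640) - 52) = 1/(59718*(1/43640) - 52) = 1/(29859/21820 - 52) = 1/(-1104781/21820) = -21820/1104781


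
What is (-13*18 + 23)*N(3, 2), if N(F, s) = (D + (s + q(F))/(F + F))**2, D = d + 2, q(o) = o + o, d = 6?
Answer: -165424/9 ≈ -18380.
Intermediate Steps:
q(o) = 2*o
D = 8 (D = 6 + 2 = 8)
N(F, s) = (8 + (s + 2*F)/(2*F))**2 (N(F, s) = (8 + (s + 2*F)/(F + F))**2 = (8 + (s + 2*F)/((2*F)))**2 = (8 + (s + 2*F)*(1/(2*F)))**2 = (8 + (s + 2*F)/(2*F))**2)
(-13*18 + 23)*N(3, 2) = (-13*18 + 23)*((1/4)*(2 + 18*3)**2/3**2) = (-234 + 23)*((1/4)*(1/9)*(2 + 54)**2) = -211*56**2/(4*9) = -211*3136/(4*9) = -211*784/9 = -165424/9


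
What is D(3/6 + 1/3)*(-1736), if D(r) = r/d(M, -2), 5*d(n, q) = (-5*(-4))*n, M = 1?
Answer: -1085/3 ≈ -361.67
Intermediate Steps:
d(n, q) = 4*n (d(n, q) = ((-5*(-4))*n)/5 = (20*n)/5 = 4*n)
D(r) = r/4 (D(r) = r/((4*1)) = r/4)
D(3/6 + 1/3)*(-1736) = ((3/6 + 1/3)/4)*(-1736) = ((3*(1/6) + 1*(1/3))/4)*(-1736) = ((1/2 + 1/3)/4)*(-1736) = ((1/4)*(5/6))*(-1736) = (5/24)*(-1736) = -1085/3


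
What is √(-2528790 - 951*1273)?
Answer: I*√3739413 ≈ 1933.8*I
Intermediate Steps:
√(-2528790 - 951*1273) = √(-2528790 - 1210623) = √(-3739413) = I*√3739413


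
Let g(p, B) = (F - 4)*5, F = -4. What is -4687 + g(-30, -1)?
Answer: -4727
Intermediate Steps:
g(p, B) = -40 (g(p, B) = (-4 - 4)*5 = -8*5 = -40)
-4687 + g(-30, -1) = -4687 - 40 = -4727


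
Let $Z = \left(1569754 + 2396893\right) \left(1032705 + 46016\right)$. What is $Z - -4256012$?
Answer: $4278909674499$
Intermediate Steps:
$Z = 4278905418487$ ($Z = 3966647 \cdot 1078721 = 4278905418487$)
$Z - -4256012 = 4278905418487 - -4256012 = 4278905418487 + 4256012 = 4278909674499$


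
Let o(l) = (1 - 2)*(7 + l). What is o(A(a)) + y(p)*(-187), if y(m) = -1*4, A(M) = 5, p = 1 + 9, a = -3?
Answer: 736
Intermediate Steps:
p = 10
o(l) = -7 - l (o(l) = -(7 + l) = -7 - l)
y(m) = -4
o(A(a)) + y(p)*(-187) = (-7 - 1*5) - 4*(-187) = (-7 - 5) + 748 = -12 + 748 = 736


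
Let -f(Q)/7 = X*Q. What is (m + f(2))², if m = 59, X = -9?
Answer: 34225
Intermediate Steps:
f(Q) = 63*Q (f(Q) = -(-63)*Q = 63*Q)
(m + f(2))² = (59 + 63*2)² = (59 + 126)² = 185² = 34225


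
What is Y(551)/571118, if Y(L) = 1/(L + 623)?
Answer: 1/670492532 ≈ 1.4914e-9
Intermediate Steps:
Y(L) = 1/(623 + L)
Y(551)/571118 = 1/((623 + 551)*571118) = (1/571118)/1174 = (1/1174)*(1/571118) = 1/670492532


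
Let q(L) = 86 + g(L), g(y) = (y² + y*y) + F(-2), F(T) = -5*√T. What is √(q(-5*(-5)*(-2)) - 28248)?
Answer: √(-23162 - 5*I*√2) ≈ 0.023 - 152.19*I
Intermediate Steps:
g(y) = 2*y² - 5*I*√2 (g(y) = (y² + y*y) - 5*I*√2 = (y² + y²) - 5*I*√2 = 2*y² - 5*I*√2)
q(L) = 86 + 2*L² - 5*I*√2 (q(L) = 86 + (2*L² - 5*I*√2) = 86 + 2*L² - 5*I*√2)
√(q(-5*(-5)*(-2)) - 28248) = √((86 + 2*(-5*(-5)*(-2))² - 5*I*√2) - 28248) = √((86 + 2*(25*(-2))² - 5*I*√2) - 28248) = √((86 + 2*(-50)² - 5*I*√2) - 28248) = √((86 + 2*2500 - 5*I*√2) - 28248) = √((86 + 5000 - 5*I*√2) - 28248) = √((5086 - 5*I*√2) - 28248) = √(-23162 - 5*I*√2)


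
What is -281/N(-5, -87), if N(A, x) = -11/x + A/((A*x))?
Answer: -24447/10 ≈ -2444.7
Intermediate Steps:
N(A, x) = -10/x (N(A, x) = -11/x + A*(1/(A*x)) = -11/x + 1/x = -10/x)
-281/N(-5, -87) = -281/((-10/(-87))) = -281/((-10*(-1/87))) = -281/10/87 = -281*87/10 = -24447/10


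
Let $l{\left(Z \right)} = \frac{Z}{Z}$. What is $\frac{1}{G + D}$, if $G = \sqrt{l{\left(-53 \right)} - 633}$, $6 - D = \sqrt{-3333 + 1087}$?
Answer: $\frac{1}{6 - i \sqrt{2246} + 2 i \sqrt{158}} \approx 0.011296 + 0.041893 i$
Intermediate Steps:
$l{\left(Z \right)} = 1$
$D = 6 - i \sqrt{2246}$ ($D = 6 - \sqrt{-3333 + 1087} = 6 - \sqrt{-2246} = 6 - i \sqrt{2246} \approx 6.0 - 47.392 i$)
$G = 2 i \sqrt{158}$ ($G = \sqrt{1 - 633} = \sqrt{-632} = 2 i \sqrt{158} \approx 25.14 i$)
$\frac{1}{G + D} = \frac{1}{2 i \sqrt{158} + \left(6 - i \sqrt{2246}\right)} = \frac{1}{6 - i \sqrt{2246} + 2 i \sqrt{158}}$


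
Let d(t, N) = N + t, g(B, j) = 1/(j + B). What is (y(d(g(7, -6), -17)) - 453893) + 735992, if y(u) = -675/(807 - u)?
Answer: 232166802/823 ≈ 2.8210e+5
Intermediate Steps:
g(B, j) = 1/(B + j)
(y(d(g(7, -6), -17)) - 453893) + 735992 = (675/(-807 + (-17 + 1/(7 - 6))) - 453893) + 735992 = (675/(-807 + (-17 + 1/1)) - 453893) + 735992 = (675/(-807 + (-17 + 1)) - 453893) + 735992 = (675/(-807 - 16) - 453893) + 735992 = (675/(-823) - 453893) + 735992 = (675*(-1/823) - 453893) + 735992 = (-675/823 - 453893) + 735992 = -373554614/823 + 735992 = 232166802/823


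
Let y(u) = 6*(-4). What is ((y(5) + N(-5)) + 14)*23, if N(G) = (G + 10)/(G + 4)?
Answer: -345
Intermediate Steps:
N(G) = (10 + G)/(4 + G)
y(u) = -24
((y(5) + N(-5)) + 14)*23 = ((-24 + (10 - 5)/(4 - 5)) + 14)*23 = ((-24 + 5/(-1)) + 14)*23 = ((-24 - 1*5) + 14)*23 = ((-24 - 5) + 14)*23 = (-29 + 14)*23 = -15*23 = -345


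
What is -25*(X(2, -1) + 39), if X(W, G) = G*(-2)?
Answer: -1025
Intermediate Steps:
X(W, G) = -2*G
-25*(X(2, -1) + 39) = -25*(-2*(-1) + 39) = -25*(2 + 39) = -25*41 = -1025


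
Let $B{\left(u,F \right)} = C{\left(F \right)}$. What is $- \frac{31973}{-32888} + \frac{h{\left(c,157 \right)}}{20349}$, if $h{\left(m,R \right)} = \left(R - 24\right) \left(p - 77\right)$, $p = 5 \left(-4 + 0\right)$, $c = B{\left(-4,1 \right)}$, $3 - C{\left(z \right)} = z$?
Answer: $\frac{1701733}{5031864} \approx 0.33819$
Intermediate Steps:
$C{\left(z \right)} = 3 - z$
$B{\left(u,F \right)} = 3 - F$
$c = 2$ ($c = 3 - 1 = 2$)
$p = -20$ ($p = 5 \left(-4\right) = -20$)
$h{\left(m,R \right)} = 2328 - 97 R$ ($h{\left(m,R \right)} = \left(R - 24\right) \left(-20 - 77\right) = \left(-24 + R\right) \left(-97\right) = 2328 - 97 R$)
$- \frac{31973}{-32888} + \frac{h{\left(c,157 \right)}}{20349} = - \frac{31973}{-32888} + \frac{2328 - 15229}{20349} = \left(-31973\right) \left(- \frac{1}{32888}\right) + \left(2328 - 15229\right) \frac{1}{20349} = \frac{31973}{32888} - \frac{97}{153} = \frac{1701733}{5031864}$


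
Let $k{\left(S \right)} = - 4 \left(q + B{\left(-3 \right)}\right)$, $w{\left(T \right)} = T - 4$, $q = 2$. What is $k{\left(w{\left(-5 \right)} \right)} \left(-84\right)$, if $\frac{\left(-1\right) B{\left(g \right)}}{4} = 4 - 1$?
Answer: $-3360$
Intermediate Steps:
$B{\left(g \right)} = -12$ ($B{\left(g \right)} = - 4 \left(4 - 1\right) = \left(-4\right) 3 = -12$)
$w{\left(T \right)} = -4 + T$
$k{\left(S \right)} = 40$ ($k{\left(S \right)} = - 4 \left(2 - 12\right) = \left(-4\right) \left(-10\right) = 40$)
$k{\left(w{\left(-5 \right)} \right)} \left(-84\right) = 40 \left(-84\right) = -3360$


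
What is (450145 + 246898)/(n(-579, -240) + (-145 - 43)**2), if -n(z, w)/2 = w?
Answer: 697043/35824 ≈ 19.457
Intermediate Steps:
n(z, w) = -2*w
(450145 + 246898)/(n(-579, -240) + (-145 - 43)**2) = (450145 + 246898)/(-2*(-240) + (-145 - 43)**2) = 697043/(480 + (-188)**2) = 697043/(480 + 35344) = 697043/35824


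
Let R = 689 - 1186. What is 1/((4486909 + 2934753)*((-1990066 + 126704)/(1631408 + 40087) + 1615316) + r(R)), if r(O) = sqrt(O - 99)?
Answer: 8373529199561884007473005/100384556798095290856865329406872349929 - 2793895535025*I*sqrt(149)/200769113596190581713730658813744699858 ≈ 8.3415e-14 - 1.6987e-25*I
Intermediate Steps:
R = -497
r(O) = sqrt(-99 + O)
1/((4486909 + 2934753)*((-1990066 + 126704)/(1631408 + 40087) + 1615316) + r(R)) = 1/((4486909 + 2934753)*((-1990066 + 126704)/(1631408 + 40087) + 1615316) + sqrt(-99 - 497)) = 1/(7421662*(-1863362/1671495 + 1615316) + sqrt(-596)) = 1/(7421662*(-1863362*1/1671495 + 1615316) + 2*I*sqrt(149)) = 1/(7421662*(-1863362/1671495 + 1615316) + 2*I*sqrt(149)) = 1/(7421662*(2699990754058/1671495) + 2*I*sqrt(149)) = 1/(20038418779743604396/1671495 + 2*I*sqrt(149))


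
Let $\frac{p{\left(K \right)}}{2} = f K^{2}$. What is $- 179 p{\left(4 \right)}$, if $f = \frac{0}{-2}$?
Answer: $0$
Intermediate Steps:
$f = 0$ ($f = 0 \left(- \frac{1}{2}\right) = 0$)
$p{\left(K \right)} = 0$ ($p{\left(K \right)} = 2 \cdot 0 K^{2} = 2 \cdot 0 = 0$)
$- 179 p{\left(4 \right)} = \left(-179\right) 0 = 0$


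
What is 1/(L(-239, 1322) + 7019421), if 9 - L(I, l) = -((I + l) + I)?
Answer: 1/7020274 ≈ 1.4244e-7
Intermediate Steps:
L(I, l) = 9 + l + 2*I (L(I, l) = 9 - (-1)*((I + l) + I) = 9 - (-1)*(l + 2*I) = 9 - (-l - 2*I) = 9 + (l + 2*I) = 9 + l + 2*I)
1/(L(-239, 1322) + 7019421) = 1/((9 + 1322 + 2*(-239)) + 7019421) = 1/((9 + 1322 - 478) + 7019421) = 1/(853 + 7019421) = 1/7020274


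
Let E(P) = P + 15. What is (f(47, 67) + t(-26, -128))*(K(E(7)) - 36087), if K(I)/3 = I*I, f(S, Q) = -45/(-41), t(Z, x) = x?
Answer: 180205905/41 ≈ 4.3953e+6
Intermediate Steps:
E(P) = 15 + P
f(S, Q) = 45/41 (f(S, Q) = -45*(-1/41) = 45/41)
K(I) = 3*I**2 (K(I) = 3*(I*I) = 3*I**2)
(f(47, 67) + t(-26, -128))*(K(E(7)) - 36087) = (45/41 - 128)*(3*(15 + 7)**2 - 36087) = -5203*(3*22**2 - 36087)/41 = -5203*(3*484 - 36087)/41 = -5203*(1452 - 36087)/41 = -5203/41*(-34635) = 180205905/41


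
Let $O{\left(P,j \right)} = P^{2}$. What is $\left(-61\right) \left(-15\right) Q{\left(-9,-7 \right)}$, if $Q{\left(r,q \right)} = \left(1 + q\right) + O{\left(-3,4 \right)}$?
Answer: $2745$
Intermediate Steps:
$Q{\left(r,q \right)} = 10 + q$ ($Q{\left(r,q \right)} = \left(1 + q\right) + \left(-3\right)^{2} = \left(1 + q\right) + 9 = 10 + q$)
$\left(-61\right) \left(-15\right) Q{\left(-9,-7 \right)} = \left(-61\right) \left(-15\right) \left(10 - 7\right) = 915 \cdot 3 = 2745$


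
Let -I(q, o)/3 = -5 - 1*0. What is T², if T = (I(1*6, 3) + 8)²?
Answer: 279841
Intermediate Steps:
I(q, o) = 15 (I(q, o) = -3*(-5 - 1*0) = -3*(-5 + 0) = -3*(-5) = 15)
T = 529 (T = (15 + 8)² = 23² = 529)
T² = 529² = 279841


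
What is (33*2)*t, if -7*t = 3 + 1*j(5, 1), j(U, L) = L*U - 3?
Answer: -330/7 ≈ -47.143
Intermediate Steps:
j(U, L) = -3 + L*U
t = -5/7 (t = -(3 + 1*(-3 + 1*5))/7 = -(3 + 1*(-3 + 5))/7 = -(3 + 1*2)/7 = -(3 + 2)/7 = -1/7*5 = -5/7 ≈ -0.71429)
(33*2)*t = (33*2)*(-5/7) = 66*(-5/7) = -330/7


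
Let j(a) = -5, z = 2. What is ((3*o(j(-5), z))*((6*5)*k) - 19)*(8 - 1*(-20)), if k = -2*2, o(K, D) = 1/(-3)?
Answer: 2828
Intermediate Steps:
o(K, D) = -⅓
k = -4
((3*o(j(-5), z))*((6*5)*k) - 19)*(8 - 1*(-20)) = ((3*(-⅓))*((6*5)*(-4)) - 19)*(8 - 1*(-20)) = (-30*(-4) - 19)*(8 + 20) = (-1*(-120) - 19)*28 = (120 - 19)*28 = 101*28 = 2828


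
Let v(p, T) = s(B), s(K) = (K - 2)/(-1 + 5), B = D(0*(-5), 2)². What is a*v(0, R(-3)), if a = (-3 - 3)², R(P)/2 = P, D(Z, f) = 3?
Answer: 63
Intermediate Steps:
B = 9 (B = 3² = 9)
s(K) = -½ + K/4 (s(K) = (-2 + K)/4 = (-2 + K)*(¼) = -½ + K/4)
R(P) = 2*P
v(p, T) = 7/4 (v(p, T) = -½ + (¼)*9 = -½ + 9/4 = 7/4)
a = 36 (a = (-6)² = 36)
a*v(0, R(-3)) = 36*(7/4) = 63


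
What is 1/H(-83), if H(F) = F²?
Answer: 1/6889 ≈ 0.00014516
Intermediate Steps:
1/H(-83) = 1/((-83)²) = 1/6889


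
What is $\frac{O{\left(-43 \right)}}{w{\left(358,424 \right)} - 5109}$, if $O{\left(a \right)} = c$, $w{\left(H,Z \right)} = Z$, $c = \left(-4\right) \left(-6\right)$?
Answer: $- \frac{24}{4685} \approx -0.0051227$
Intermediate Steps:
$c = 24$
$O{\left(a \right)} = 24$
$\frac{O{\left(-43 \right)}}{w{\left(358,424 \right)} - 5109} = \frac{24}{424 - 5109} = \frac{24}{-4685} = 24 \left(- \frac{1}{4685}\right) = - \frac{24}{4685}$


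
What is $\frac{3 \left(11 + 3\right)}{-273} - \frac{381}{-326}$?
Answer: $\frac{4301}{4238} \approx 1.0149$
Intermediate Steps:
$\frac{3 \left(11 + 3\right)}{-273} - \frac{381}{-326} = 3 \cdot 14 \left(- \frac{1}{273}\right) - - \frac{381}{326} = 42 \left(- \frac{1}{273}\right) + \frac{381}{326} = - \frac{2}{13} + \frac{381}{326} = \frac{4301}{4238}$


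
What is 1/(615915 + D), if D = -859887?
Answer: -1/243972 ≈ -4.0988e-6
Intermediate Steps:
1/(615915 + D) = 1/(615915 - 859887) = 1/(-243972) = -1/243972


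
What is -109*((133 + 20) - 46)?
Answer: -11663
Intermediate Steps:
-109*((133 + 20) - 46) = -109*(153 - 46) = -109*107 = -11663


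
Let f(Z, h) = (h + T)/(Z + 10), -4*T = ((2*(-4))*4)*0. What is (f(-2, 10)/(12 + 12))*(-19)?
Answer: -95/96 ≈ -0.98958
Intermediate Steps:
T = 0 (T = -(2*(-4))*4*0/4 = -(-8*4)*0/4 = -(-8)*0 = -¼*0 = 0)
f(Z, h) = h/(10 + Z) (f(Z, h) = (h + 0)/(Z + 10) = h/(10 + Z))
(f(-2, 10)/(12 + 12))*(-19) = ((10/(10 - 2))/(12 + 12))*(-19) = ((10/8)/24)*(-19) = ((10*(⅛))*(1/24))*(-19) = ((5/4)*(1/24))*(-19) = (5/96)*(-19) = -95/96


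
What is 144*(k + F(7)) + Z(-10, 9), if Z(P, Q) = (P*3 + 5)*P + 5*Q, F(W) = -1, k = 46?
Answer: 6775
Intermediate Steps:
Z(P, Q) = 5*Q + P*(5 + 3*P) (Z(P, Q) = (3*P + 5)*P + 5*Q = (5 + 3*P)*P + 5*Q = P*(5 + 3*P) + 5*Q = 5*Q + P*(5 + 3*P))
144*(k + F(7)) + Z(-10, 9) = 144*(46 - 1) + (3*(-10)**2 + 5*(-10) + 5*9) = 144*45 + (3*100 - 50 + 45) = 6480 + (300 - 50 + 45) = 6480 + 295 = 6775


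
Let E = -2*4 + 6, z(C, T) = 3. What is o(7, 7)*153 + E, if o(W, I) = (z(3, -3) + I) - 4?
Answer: 916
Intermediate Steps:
E = -2 (E = -8 + 6 = -2)
o(W, I) = -1 + I (o(W, I) = (3 + I) - 4 = -1 + I)
o(7, 7)*153 + E = (-1 + 7)*153 - 2 = 6*153 - 2 = 918 - 2 = 916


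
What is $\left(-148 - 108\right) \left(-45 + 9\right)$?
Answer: $9216$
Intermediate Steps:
$\left(-148 - 108\right) \left(-45 + 9\right) = \left(-256\right) \left(-36\right) = 9216$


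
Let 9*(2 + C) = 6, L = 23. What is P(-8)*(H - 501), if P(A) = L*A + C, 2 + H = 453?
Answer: 27800/3 ≈ 9266.7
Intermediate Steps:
H = 451 (H = -2 + 453 = 451)
C = -4/3 (C = -2 + (⅑)*6 = -2 + ⅔ = -4/3 ≈ -1.3333)
P(A) = -4/3 + 23*A (P(A) = 23*A - 4/3 = -4/3 + 23*A)
P(-8)*(H - 501) = (-4/3 + 23*(-8))*(451 - 501) = (-4/3 - 184)*(-50) = -556/3*(-50) = 27800/3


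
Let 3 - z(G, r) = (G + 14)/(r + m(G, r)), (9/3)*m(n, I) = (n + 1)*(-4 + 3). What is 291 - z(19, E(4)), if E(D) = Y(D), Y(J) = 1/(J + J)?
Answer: 44424/157 ≈ 282.96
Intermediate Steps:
Y(J) = 1/(2*J)
E(D) = 1/(2*D)
m(n, I) = -1/3 - n/3 (m(n, I) = ((n + 1)*(-4 + 3))/3 = ((1 + n)*(-1))/3 = (-1 - n)/3 = -1/3 - n/3)
z(G, r) = 3 - (14 + G)/(-1/3 + r - G/3) (z(G, r) = 3 - (G + 14)/(r + (-1/3 - G/3)) = 3 - (14 + G)/(-1/3 + r - G/3))
291 - z(19, E(4)) = 291 - 3*(15 - 3/(2*4) + 2*19)/(1 + 19 - 3/(2*4)) = 291 - 3*(15 - 3/(2*4) + 38)/(1 + 19 - 3/(2*4)) = 291 - 3*(15 - 3*1/8 + 38)/(1 + 19 - 3*1/8) = 291 - 3*(15 - 3/8 + 38)/(1 + 19 - 3/8) = 291 - 3*421/(157/8*8) = 291 - 3*8*421/(157*8) = 291 - 1*1263/157 = 291 - 1263/157 = 44424/157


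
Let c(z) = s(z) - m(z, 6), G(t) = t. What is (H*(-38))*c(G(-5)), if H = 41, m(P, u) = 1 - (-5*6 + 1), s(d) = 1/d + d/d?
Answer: 227468/5 ≈ 45494.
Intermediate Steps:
s(d) = 1 + 1/d (s(d) = 1/d + 1 = 1 + 1/d)
m(P, u) = 30 (m(P, u) = 1 - (-30 + 1) = 1 - 1*(-29) = 1 + 29 = 30)
c(z) = -30 + (1 + z)/z (c(z) = (1 + z)/z - 1*30 = (1 + z)/z - 30 = -30 + (1 + z)/z)
(H*(-38))*c(G(-5)) = (41*(-38))*(-29 + 1/(-5)) = -1558*(-29 - 1/5) = -1558*(-146/5) = 227468/5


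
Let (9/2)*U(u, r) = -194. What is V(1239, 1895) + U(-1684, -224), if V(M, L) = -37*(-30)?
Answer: 9602/9 ≈ 1066.9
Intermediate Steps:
U(u, r) = -388/9 (U(u, r) = (2/9)*(-194) = -388/9)
V(M, L) = 1110
V(1239, 1895) + U(-1684, -224) = 1110 - 388/9 = 9602/9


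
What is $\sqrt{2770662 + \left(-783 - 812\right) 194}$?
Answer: $4 \sqrt{153827} \approx 1568.8$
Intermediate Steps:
$\sqrt{2770662 + \left(-783 - 812\right) 194} = \sqrt{2770662 - 309430} = \sqrt{2461232} = 4 \sqrt{153827}$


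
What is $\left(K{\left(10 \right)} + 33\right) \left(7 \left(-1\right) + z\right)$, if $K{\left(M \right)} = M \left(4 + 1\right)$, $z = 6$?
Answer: $-83$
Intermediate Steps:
$K{\left(M \right)} = 5 M$ ($K{\left(M \right)} = M 5 = 5 M$)
$\left(K{\left(10 \right)} + 33\right) \left(7 \left(-1\right) + z\right) = \left(5 \cdot 10 + 33\right) \left(7 \left(-1\right) + 6\right) = \left(50 + 33\right) \left(-7 + 6\right) = 83 \left(-1\right) = -83$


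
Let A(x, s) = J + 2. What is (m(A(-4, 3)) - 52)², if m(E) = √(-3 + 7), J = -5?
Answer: 2500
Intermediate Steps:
A(x, s) = -3 (A(x, s) = -5 + 2 = -3)
m(E) = 2 (m(E) = √4 = 2)
(m(A(-4, 3)) - 52)² = (2 - 52)² = (-50)² = 2500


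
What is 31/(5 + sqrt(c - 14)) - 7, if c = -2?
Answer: -132/41 - 124*I/41 ≈ -3.2195 - 3.0244*I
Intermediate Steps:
31/(5 + sqrt(c - 14)) - 7 = 31/(5 + sqrt(-2 - 14)) - 7 = 31/(5 + sqrt(-16)) - 7 = 31/(5 + 4*I) - 7 = ((5 - 4*I)/41)*31 - 7 = 31*(5 - 4*I)/41 - 7 = -7 + 31*(5 - 4*I)/41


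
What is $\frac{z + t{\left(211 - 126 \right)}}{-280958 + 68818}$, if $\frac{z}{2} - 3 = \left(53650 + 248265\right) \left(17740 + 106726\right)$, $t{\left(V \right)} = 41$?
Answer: $- \frac{75156304827}{212140} \approx -3.5428 \cdot 10^{5}$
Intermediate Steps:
$z = 75156304786$ ($z = 6 + 2 \left(53650 + 248265\right) \left(17740 + 106726\right) = 6 + 2 \cdot 301915 \cdot 124466 = 6 + 2 \cdot 37578152390 = 6 + 75156304780 = 75156304786$)
$\frac{z + t{\left(211 - 126 \right)}}{-280958 + 68818} = \frac{75156304786 + 41}{-280958 + 68818} = \frac{75156304827}{-212140} = 75156304827 \left(- \frac{1}{212140}\right) = - \frac{75156304827}{212140}$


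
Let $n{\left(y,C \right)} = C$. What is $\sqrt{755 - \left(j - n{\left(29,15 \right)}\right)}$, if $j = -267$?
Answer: $\sqrt{1037} \approx 32.203$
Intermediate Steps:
$\sqrt{755 - \left(j - n{\left(29,15 \right)}\right)} = \sqrt{755 + \left(15 - -267\right)} = \sqrt{755 + \left(15 + 267\right)} = \sqrt{755 + 282} = \sqrt{1037}$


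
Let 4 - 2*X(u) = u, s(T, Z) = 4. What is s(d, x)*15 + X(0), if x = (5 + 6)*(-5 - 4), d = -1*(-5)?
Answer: 62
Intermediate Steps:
d = 5
x = -99 (x = 11*(-9) = -99)
X(u) = 2 - u/2
s(d, x)*15 + X(0) = 4*15 + (2 - ½*0) = 60 + (2 + 0) = 60 + 2 = 62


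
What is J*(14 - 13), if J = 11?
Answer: 11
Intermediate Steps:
J*(14 - 13) = 11*(14 - 13) = 11*1 = 11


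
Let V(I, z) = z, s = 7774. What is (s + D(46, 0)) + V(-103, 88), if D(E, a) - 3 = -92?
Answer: 7773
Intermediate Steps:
D(E, a) = -89 (D(E, a) = 3 - 92 = -89)
(s + D(46, 0)) + V(-103, 88) = (7774 - 89) + 88 = 7685 + 88 = 7773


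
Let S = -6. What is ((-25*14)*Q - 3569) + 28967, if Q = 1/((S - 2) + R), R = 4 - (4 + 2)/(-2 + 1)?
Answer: 25223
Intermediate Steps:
R = 10 (R = 4 - 6/(-1) = 4 - 6*(-1) = 4 - 1*(-6) = 4 + 6 = 10)
Q = ½ (Q = 1/((-6 - 2) + 10) = 1/(-8 + 10) = 1/2 = ½ ≈ 0.50000)
((-25*14)*Q - 3569) + 28967 = (-25*14*(½) - 3569) + 28967 = (-350*½ - 3569) + 28967 = (-175 - 3569) + 28967 = -3744 + 28967 = 25223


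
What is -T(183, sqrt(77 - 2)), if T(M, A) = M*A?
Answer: -915*sqrt(3) ≈ -1584.8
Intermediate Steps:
T(M, A) = A*M
-T(183, sqrt(77 - 2)) = -sqrt(77 - 2)*183 = -sqrt(75)*183 = -5*sqrt(3)*183 = -915*sqrt(3)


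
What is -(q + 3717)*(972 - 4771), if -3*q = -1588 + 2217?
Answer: 39973078/3 ≈ 1.3324e+7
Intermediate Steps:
q = -629/3 (q = -(-1588 + 2217)/3 = -⅓*629 = -629/3 ≈ -209.67)
-(q + 3717)*(972 - 4771) = -(-629/3 + 3717)*(972 - 4771) = -10522*(-3799)/3 = -1*(-39973078/3) = 39973078/3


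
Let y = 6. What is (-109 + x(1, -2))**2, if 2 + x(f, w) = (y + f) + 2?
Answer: 10404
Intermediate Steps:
x(f, w) = 6 + f (x(f, w) = -2 + ((6 + f) + 2) = -2 + (8 + f) = 6 + f)
(-109 + x(1, -2))**2 = (-109 + (6 + 1))**2 = (-109 + 7)**2 = (-102)**2 = 10404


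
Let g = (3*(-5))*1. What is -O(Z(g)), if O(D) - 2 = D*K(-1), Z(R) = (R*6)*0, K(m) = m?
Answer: -2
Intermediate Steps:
g = -15 (g = -15*1 = -15)
Z(R) = 0 (Z(R) = (6*R)*0 = 0)
O(D) = 2 - D (O(D) = 2 + D*(-1) = 2 - D)
-O(Z(g)) = -(2 - 1*0) = -(2 + 0) = -1*2 = -2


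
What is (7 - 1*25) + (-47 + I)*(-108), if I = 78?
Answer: -3366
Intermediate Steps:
(7 - 1*25) + (-47 + I)*(-108) = (7 - 1*25) + (-47 + 78)*(-108) = (7 - 25) + 31*(-108) = -18 - 3348 = -3366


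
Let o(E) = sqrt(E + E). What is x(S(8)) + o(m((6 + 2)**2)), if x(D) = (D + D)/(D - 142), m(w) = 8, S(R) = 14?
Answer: 121/32 ≈ 3.7813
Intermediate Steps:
x(D) = 2*D/(-142 + D) (x(D) = (2*D)/(-142 + D) = 2*D/(-142 + D))
o(E) = sqrt(2)*sqrt(E) (o(E) = sqrt(2*E) = sqrt(2)*sqrt(E))
x(S(8)) + o(m((6 + 2)**2)) = 2*14/(-142 + 14) + sqrt(2)*sqrt(8) = 2*14/(-128) + sqrt(2)*(2*sqrt(2)) = 2*14*(-1/128) + 4 = -7/32 + 4 = 121/32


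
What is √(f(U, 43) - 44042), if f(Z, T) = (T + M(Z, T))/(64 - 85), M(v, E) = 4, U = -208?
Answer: I*√19423509/21 ≈ 209.87*I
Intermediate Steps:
f(Z, T) = -4/21 - T/21 (f(Z, T) = (T + 4)/(64 - 85) = (4 + T)/(-21) = (4 + T)*(-1/21) = -4/21 - T/21)
√(f(U, 43) - 44042) = √((-4/21 - 1/21*43) - 44042) = √((-4/21 - 43/21) - 44042) = √(-47/21 - 44042) = √(-924929/21) = I*√19423509/21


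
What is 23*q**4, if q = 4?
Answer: 5888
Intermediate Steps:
23*q**4 = 23*4**4 = 23*256 = 5888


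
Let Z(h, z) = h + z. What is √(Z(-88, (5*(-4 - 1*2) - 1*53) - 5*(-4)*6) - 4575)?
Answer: 3*I*√514 ≈ 68.015*I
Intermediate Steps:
√(Z(-88, (5*(-4 - 1*2) - 1*53) - 5*(-4)*6) - 4575) = √((-88 + ((5*(-4 - 1*2) - 1*53) - 5*(-4)*6)) - 4575) = √((-88 + ((5*(-4 - 2) - 53) + 20*6)) - 4575) = √((-88 + ((5*(-6) - 53) + 120)) - 4575) = √((-88 + ((-30 - 53) + 120)) - 4575) = √((-88 + (-83 + 120)) - 4575) = √((-88 + 37) - 4575) = √(-51 - 4575) = √(-4626) = 3*I*√514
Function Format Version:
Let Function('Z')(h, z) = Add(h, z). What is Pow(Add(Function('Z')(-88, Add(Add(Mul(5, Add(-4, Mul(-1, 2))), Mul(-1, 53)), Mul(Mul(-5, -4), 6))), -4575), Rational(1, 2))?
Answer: Mul(3, I, Pow(514, Rational(1, 2))) ≈ Mul(68.015, I)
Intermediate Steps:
Pow(Add(Function('Z')(-88, Add(Add(Mul(5, Add(-4, Mul(-1, 2))), Mul(-1, 53)), Mul(Mul(-5, -4), 6))), -4575), Rational(1, 2)) = Pow(Add(Add(-88, Add(Add(Mul(5, Add(-4, Mul(-1, 2))), Mul(-1, 53)), Mul(Mul(-5, -4), 6))), -4575), Rational(1, 2)) = Pow(Add(Add(-88, Add(Add(Mul(5, Add(-4, -2)), -53), Mul(20, 6))), -4575), Rational(1, 2)) = Pow(Add(Add(-88, Add(Add(Mul(5, -6), -53), 120)), -4575), Rational(1, 2)) = Pow(Add(Add(-88, Add(Add(-30, -53), 120)), -4575), Rational(1, 2)) = Pow(Add(Add(-88, Add(-83, 120)), -4575), Rational(1, 2)) = Pow(Add(Add(-88, 37), -4575), Rational(1, 2)) = Pow(Add(-51, -4575), Rational(1, 2)) = Pow(-4626, Rational(1, 2)) = Mul(3, I, Pow(514, Rational(1, 2)))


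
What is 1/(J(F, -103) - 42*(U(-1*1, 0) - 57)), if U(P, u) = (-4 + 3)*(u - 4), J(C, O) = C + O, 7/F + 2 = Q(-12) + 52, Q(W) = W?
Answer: 38/80681 ≈ 0.00047099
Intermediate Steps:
F = 7/38 (F = 7/(-2 + (-12 + 52)) = 7/(-2 + 40) = 7/38 ≈ 0.18421)
U(P, u) = 4 - u (U(P, u) = -(-4 + u) = 4 - u)
1/(J(F, -103) - 42*(U(-1*1, 0) - 57)) = 1/((7/38 - 103) - 42*((4 - 1*0) - 57)) = 1/(-3907/38 - 42*((4 + 0) - 57)) = 1/(-3907/38 - 42*(4 - 57)) = 1/(-3907/38 - 42*(-53)) = 1/(-3907/38 + 2226) = 1/(80681/38) = 38/80681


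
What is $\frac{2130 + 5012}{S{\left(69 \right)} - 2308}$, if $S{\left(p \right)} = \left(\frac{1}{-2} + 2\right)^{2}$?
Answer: $- \frac{28568}{9223} \approx -3.0975$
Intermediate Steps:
$S{\left(p \right)} = \frac{9}{4}$ ($S{\left(p \right)} = \left(- \frac{1}{2} + 2\right)^{2} = \left(\frac{3}{2}\right)^{2} = \frac{9}{4}$)
$\frac{2130 + 5012}{S{\left(69 \right)} - 2308} = \frac{2130 + 5012}{\frac{9}{4} - 2308} = \frac{7142}{- \frac{9223}{4}} = 7142 \left(- \frac{4}{9223}\right) = - \frac{28568}{9223}$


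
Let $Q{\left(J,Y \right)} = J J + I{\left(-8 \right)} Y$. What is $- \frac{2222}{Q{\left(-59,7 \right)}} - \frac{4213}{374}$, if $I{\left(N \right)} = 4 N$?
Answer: $- \frac{1322979}{110738} \approx -11.947$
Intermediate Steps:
$Q{\left(J,Y \right)} = J^{2} - 32 Y$ ($Q{\left(J,Y \right)} = J J + 4 \left(-8\right) Y = J^{2} - 32 Y$)
$- \frac{2222}{Q{\left(-59,7 \right)}} - \frac{4213}{374} = - \frac{2222}{\left(-59\right)^{2} - 224} - \frac{4213}{374} = - \frac{2222}{3481 - 224} - \frac{383}{34} = - \frac{2222}{3257} - \frac{383}{34} = - \frac{1322979}{110738}$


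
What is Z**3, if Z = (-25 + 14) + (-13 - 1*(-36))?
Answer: 1728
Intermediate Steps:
Z = 12 (Z = -11 + (-13 + 36) = -11 + 23 = 12)
Z**3 = 12**3 = 1728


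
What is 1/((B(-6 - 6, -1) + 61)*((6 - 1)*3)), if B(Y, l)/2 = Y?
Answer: 1/555 ≈ 0.0018018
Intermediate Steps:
B(Y, l) = 2*Y
1/((B(-6 - 6, -1) + 61)*((6 - 1)*3)) = 1/((2*(-6 - 6) + 61)*((6 - 1)*3)) = 1/((2*(-12) + 61)*(5*3)) = 1/((-24 + 61)*15) = 1/(37*15) = 1/555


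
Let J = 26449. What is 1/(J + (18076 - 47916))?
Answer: -1/3391 ≈ -0.00029490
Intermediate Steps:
1/(J + (18076 - 47916)) = 1/(26449 + (18076 - 47916)) = 1/(26449 - 29840) = 1/(-3391) = -1/3391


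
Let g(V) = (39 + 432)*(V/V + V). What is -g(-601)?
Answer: 282600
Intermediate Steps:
g(V) = 471 + 471*V (g(V) = 471*(1 + V) = 471 + 471*V)
-g(-601) = -(471 + 471*(-601)) = -(471 - 283071) = -1*(-282600) = 282600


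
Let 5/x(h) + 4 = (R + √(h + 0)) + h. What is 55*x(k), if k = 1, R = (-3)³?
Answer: -275/29 ≈ -9.4828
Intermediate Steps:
R = -27
x(h) = 5/(-31 + h + √h) (x(h) = 5/(-4 + ((-27 + √(h + 0)) + h)) = 5/(-4 + ((-27 + √h) + h)) = 5/(-4 + (-27 + h + √h)) = 5/(-31 + h + √h))
55*x(k) = 55*(5/(-31 + 1 + √1)) = 55*(5/(-31 + 1 + 1)) = 55*(5/(-29)) = 55*(5*(-1/29)) = 55*(-5/29) = -275/29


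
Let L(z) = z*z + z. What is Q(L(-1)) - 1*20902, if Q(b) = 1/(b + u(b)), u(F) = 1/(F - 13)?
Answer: -20915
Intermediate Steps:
L(z) = z + z² (L(z) = z² + z = z + z²)
u(F) = 1/(-13 + F)
Q(b) = 1/(b + 1/(-13 + b))
Q(L(-1)) - 1*20902 = (-13 - (1 - 1))/(1 + (-(1 - 1))*(-13 - (1 - 1))) - 1*20902 = (-13 - 1*0)/(1 + (-1*0)*(-13 - 1*0)) - 20902 = (-13 + 0)/(1 + 0*(-13 + 0)) - 20902 = -13/(1 + 0*(-13)) - 20902 = -13/(1 + 0) - 20902 = -13/1 - 20902 = 1*(-13) - 20902 = -13 - 20902 = -20915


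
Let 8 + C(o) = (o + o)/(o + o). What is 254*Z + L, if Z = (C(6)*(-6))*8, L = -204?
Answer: 85140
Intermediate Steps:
C(o) = -7 (C(o) = -8 + (o + o)/(o + o) = -8 + (2*o)/((2*o)) = -8 + (2*o)*(1/(2*o)) = -8 + 1 = -7)
Z = 336 (Z = -7*(-6)*8 = 42*8 = 336)
254*Z + L = 254*336 - 204 = 85344 - 204 = 85140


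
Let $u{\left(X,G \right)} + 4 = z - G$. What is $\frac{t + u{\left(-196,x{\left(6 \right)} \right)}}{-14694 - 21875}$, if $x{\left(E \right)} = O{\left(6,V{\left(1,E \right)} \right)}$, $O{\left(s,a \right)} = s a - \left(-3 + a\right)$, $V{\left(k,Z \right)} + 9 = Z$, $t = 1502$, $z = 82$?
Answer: $- \frac{1592}{36569} \approx -0.043534$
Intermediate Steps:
$V{\left(k,Z \right)} = -9 + Z$
$O{\left(s,a \right)} = 3 - a + a s$ ($O{\left(s,a \right)} = a s - \left(-3 + a\right) = 3 - a + a s$)
$x{\left(E \right)} = -42 + 5 E$ ($x{\left(E \right)} = 3 - \left(-9 + E\right) + \left(-9 + E\right) 6 = 3 - \left(-9 + E\right) + \left(-54 + 6 E\right) = -42 + 5 E$)
$u{\left(X,G \right)} = 78 - G$ ($u{\left(X,G \right)} = -4 - \left(-82 + G\right) = 78 - G$)
$\frac{t + u{\left(-196,x{\left(6 \right)} \right)}}{-14694 - 21875} = \frac{1502 + \left(78 - \left(-42 + 5 \cdot 6\right)\right)}{-14694 - 21875} = \frac{1502 + \left(78 - \left(-42 + 30\right)\right)}{-36569} = \left(1502 + \left(78 - -12\right)\right) \left(- \frac{1}{36569}\right) = \left(1502 + \left(78 + 12\right)\right) \left(- \frac{1}{36569}\right) = \left(1502 + 90\right) \left(- \frac{1}{36569}\right) = 1592 \left(- \frac{1}{36569}\right) = - \frac{1592}{36569}$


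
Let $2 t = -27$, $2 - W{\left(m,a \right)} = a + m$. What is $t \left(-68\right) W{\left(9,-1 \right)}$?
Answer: $-5508$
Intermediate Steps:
$W{\left(m,a \right)} = 2 - a - m$ ($W{\left(m,a \right)} = 2 - \left(a + m\right) = 2 - a - m$)
$t = - \frac{27}{2}$ ($t = \frac{1}{2} \left(-27\right) = - \frac{27}{2} \approx -13.5$)
$t \left(-68\right) W{\left(9,-1 \right)} = \left(- \frac{27}{2}\right) \left(-68\right) \left(2 - -1 - 9\right) = 918 \left(2 + 1 - 9\right) = 918 \left(-6\right) = -5508$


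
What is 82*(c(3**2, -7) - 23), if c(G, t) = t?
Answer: -2460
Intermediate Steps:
82*(c(3**2, -7) - 23) = 82*(-7 - 23) = 82*(-30) = -2460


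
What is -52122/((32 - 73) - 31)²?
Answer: -8687/864 ≈ -10.054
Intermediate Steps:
-52122/((32 - 73) - 31)² = -52122/(-41 - 31)² = -52122/((-72)²) = -52122/5184 = -52122*1/5184 = -8687/864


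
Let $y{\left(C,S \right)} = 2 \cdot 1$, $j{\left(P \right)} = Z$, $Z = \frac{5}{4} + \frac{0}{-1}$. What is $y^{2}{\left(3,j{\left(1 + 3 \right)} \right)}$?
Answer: $4$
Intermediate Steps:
$Z = \frac{5}{4}$ ($Z = 5 \cdot \frac{1}{4} + 0 \left(-1\right) = \frac{5}{4} + 0 = \frac{5}{4} \approx 1.25$)
$j{\left(P \right)} = \frac{5}{4}$
$y{\left(C,S \right)} = 2$
$y^{2}{\left(3,j{\left(1 + 3 \right)} \right)} = 2^{2} = 4$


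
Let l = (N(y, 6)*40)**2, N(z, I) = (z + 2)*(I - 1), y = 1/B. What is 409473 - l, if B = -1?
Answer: 369473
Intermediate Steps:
y = -1 (y = 1/(-1) = -1)
N(z, I) = (-1 + I)*(2 + z) (N(z, I) = (2 + z)*(-1 + I) = (-1 + I)*(2 + z))
l = 40000 (l = ((-2 - 1*(-1) + 2*6 + 6*(-1))*40)**2 = ((-2 + 1 + 12 - 6)*40)**2 = (5*40)**2 = 200**2 = 40000)
409473 - l = 409473 - 1*40000 = 409473 - 40000 = 369473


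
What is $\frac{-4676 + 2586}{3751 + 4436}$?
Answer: $- \frac{2090}{8187} \approx -0.25528$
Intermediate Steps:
$\frac{-4676 + 2586}{3751 + 4436} = - \frac{2090}{8187}$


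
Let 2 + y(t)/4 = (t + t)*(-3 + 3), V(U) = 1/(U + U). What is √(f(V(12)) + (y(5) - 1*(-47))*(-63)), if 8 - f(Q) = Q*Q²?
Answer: I*√203129862/288 ≈ 49.487*I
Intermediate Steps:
V(U) = 1/(2*U)
y(t) = -8 (y(t) = -8 + 4*((t + t)*(-3 + 3)) = -8 + 4*((2*t)*0) = -8 + 4*0 = -8 + 0 = -8)
f(Q) = 8 - Q³ (f(Q) = 8 - Q*Q² = 8 - Q³)
√(f(V(12)) + (y(5) - 1*(-47))*(-63)) = √((8 - ((½)/12)³) + (-8 - 1*(-47))*(-63)) = √((8 - ((½)*(1/12))³) + (-8 + 47)*(-63)) = √((8 - (1/24)³) + 39*(-63)) = √((8 - 1*1/13824) - 2457) = √((8 - 1/13824) - 2457) = √(110591/13824 - 2457) = √(-33854977/13824) = I*√203129862/288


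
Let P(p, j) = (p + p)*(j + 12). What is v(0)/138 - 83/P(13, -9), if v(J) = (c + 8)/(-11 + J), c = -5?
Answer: -10519/9867 ≈ -1.0661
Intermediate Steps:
P(p, j) = 2*p*(12 + j) (P(p, j) = (2*p)*(12 + j) = 2*p*(12 + j))
v(J) = 3/(-11 + J) (v(J) = (-5 + 8)/(-11 + J) = 3/(-11 + J))
v(0)/138 - 83/P(13, -9) = (3/(-11 + 0))/138 - 83*1/(26*(12 - 9)) = (3/(-11))*(1/138) - 83/(2*13*3) = (3*(-1/11))*(1/138) - 83/78 = -3/11*1/138 - 83*1/78 = -1/506 - 83/78 = -10519/9867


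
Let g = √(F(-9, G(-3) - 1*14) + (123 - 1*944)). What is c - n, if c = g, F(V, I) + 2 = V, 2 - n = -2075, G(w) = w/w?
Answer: -2077 + 8*I*√13 ≈ -2077.0 + 28.844*I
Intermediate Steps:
G(w) = 1
n = 2077 (n = 2 - 1*(-2075) = 2 + 2075 = 2077)
F(V, I) = -2 + V
g = 8*I*√13 (g = √((-2 - 9) + (123 - 1*944)) = √(-11 + (123 - 944)) = √(-11 - 821) = √(-832) = 8*I*√13 ≈ 28.844*I)
c = 8*I*√13 ≈ 28.844*I
c - n = 8*I*√13 - 1*2077 = 8*I*√13 - 2077 = -2077 + 8*I*√13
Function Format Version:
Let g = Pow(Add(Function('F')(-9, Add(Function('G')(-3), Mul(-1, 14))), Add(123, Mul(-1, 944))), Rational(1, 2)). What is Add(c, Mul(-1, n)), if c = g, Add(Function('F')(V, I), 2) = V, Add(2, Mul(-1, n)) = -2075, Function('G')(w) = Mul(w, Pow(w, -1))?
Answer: Add(-2077, Mul(8, I, Pow(13, Rational(1, 2)))) ≈ Add(-2077.0, Mul(28.844, I))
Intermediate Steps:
Function('G')(w) = 1
n = 2077 (n = Add(2, Mul(-1, -2075)) = Add(2, 2075) = 2077)
Function('F')(V, I) = Add(-2, V)
g = Mul(8, I, Pow(13, Rational(1, 2))) (g = Pow(Add(Add(-2, -9), Add(123, Mul(-1, 944))), Rational(1, 2)) = Pow(Add(-11, Add(123, -944)), Rational(1, 2)) = Pow(Add(-11, -821), Rational(1, 2)) = Pow(-832, Rational(1, 2)) = Mul(8, I, Pow(13, Rational(1, 2))) ≈ Mul(28.844, I))
c = Mul(8, I, Pow(13, Rational(1, 2))) ≈ Mul(28.844, I)
Add(c, Mul(-1, n)) = Add(Mul(8, I, Pow(13, Rational(1, 2))), Mul(-1, 2077)) = Add(Mul(8, I, Pow(13, Rational(1, 2))), -2077) = Add(-2077, Mul(8, I, Pow(13, Rational(1, 2))))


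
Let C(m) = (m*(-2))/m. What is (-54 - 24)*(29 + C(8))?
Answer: -2106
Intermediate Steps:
C(m) = -2 (C(m) = (-2*m)/m = -2)
(-54 - 24)*(29 + C(8)) = (-54 - 24)*(29 - 2) = -78*27 = -2106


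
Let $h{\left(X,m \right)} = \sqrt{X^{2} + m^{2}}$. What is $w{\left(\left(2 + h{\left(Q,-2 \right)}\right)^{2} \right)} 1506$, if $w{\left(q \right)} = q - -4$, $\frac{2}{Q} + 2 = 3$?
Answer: $24096 + 12048 \sqrt{2} \approx 41134.0$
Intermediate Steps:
$Q = 2$ ($Q = \frac{2}{-2 + 3} = \frac{2}{1} = 2 \cdot 1 = 2$)
$w{\left(q \right)} = 4 + q$ ($w{\left(q \right)} = q + 4 = 4 + q$)
$w{\left(\left(2 + h{\left(Q,-2 \right)}\right)^{2} \right)} 1506 = \left(4 + \left(2 + \sqrt{2^{2} + \left(-2\right)^{2}}\right)^{2}\right) 1506 = \left(4 + \left(2 + \sqrt{4 + 4}\right)^{2}\right) 1506 = \left(4 + \left(2 + \sqrt{8}\right)^{2}\right) 1506 = \left(4 + \left(2 + 2 \sqrt{2}\right)^{2}\right) 1506 = 6024 + 1506 \left(2 + 2 \sqrt{2}\right)^{2}$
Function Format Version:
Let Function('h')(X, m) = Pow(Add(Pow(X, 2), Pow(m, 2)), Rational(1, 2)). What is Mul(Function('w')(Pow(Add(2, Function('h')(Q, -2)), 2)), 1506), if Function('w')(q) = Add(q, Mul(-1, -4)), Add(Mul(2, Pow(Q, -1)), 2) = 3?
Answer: Add(24096, Mul(12048, Pow(2, Rational(1, 2)))) ≈ 41134.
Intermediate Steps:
Q = 2 (Q = Mul(2, Pow(Add(-2, 3), -1)) = Mul(2, Pow(1, -1)) = Mul(2, 1) = 2)
Function('w')(q) = Add(4, q) (Function('w')(q) = Add(q, 4) = Add(4, q))
Mul(Function('w')(Pow(Add(2, Function('h')(Q, -2)), 2)), 1506) = Mul(Add(4, Pow(Add(2, Pow(Add(Pow(2, 2), Pow(-2, 2)), Rational(1, 2))), 2)), 1506) = Mul(Add(4, Pow(Add(2, Pow(Add(4, 4), Rational(1, 2))), 2)), 1506) = Mul(Add(4, Pow(Add(2, Pow(8, Rational(1, 2))), 2)), 1506) = Mul(Add(4, Pow(Add(2, Mul(2, Pow(2, Rational(1, 2)))), 2)), 1506) = Add(6024, Mul(1506, Pow(Add(2, Mul(2, Pow(2, Rational(1, 2)))), 2)))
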